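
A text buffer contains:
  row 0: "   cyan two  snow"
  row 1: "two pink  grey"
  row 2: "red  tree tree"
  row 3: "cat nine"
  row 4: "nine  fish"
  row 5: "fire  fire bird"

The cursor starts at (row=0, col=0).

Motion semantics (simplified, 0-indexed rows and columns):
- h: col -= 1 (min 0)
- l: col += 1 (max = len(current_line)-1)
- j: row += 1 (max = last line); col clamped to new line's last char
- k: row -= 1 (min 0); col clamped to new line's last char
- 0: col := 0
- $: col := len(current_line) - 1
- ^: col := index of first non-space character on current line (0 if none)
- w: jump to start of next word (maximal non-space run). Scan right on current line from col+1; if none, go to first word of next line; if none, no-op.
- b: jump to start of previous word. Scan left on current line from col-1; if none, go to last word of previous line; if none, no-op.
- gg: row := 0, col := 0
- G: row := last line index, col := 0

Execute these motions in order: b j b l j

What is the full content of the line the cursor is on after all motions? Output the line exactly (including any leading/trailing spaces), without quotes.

After 1 (b): row=0 col=0 char='_'
After 2 (j): row=1 col=0 char='t'
After 3 (b): row=0 col=13 char='s'
After 4 (l): row=0 col=14 char='n'
After 5 (j): row=1 col=13 char='y'

Answer: two pink  grey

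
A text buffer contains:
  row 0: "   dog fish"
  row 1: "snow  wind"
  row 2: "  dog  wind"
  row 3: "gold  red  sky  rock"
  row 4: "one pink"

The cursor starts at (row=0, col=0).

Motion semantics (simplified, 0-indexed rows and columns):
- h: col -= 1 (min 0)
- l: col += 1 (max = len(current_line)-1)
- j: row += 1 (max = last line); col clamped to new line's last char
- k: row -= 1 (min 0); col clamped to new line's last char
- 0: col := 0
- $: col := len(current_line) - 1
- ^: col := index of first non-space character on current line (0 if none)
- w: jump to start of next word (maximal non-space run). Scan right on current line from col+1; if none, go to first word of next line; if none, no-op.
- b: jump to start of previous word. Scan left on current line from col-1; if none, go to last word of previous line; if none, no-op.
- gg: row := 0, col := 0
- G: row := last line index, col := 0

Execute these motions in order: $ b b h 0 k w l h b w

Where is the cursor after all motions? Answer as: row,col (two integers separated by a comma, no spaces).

After 1 ($): row=0 col=10 char='h'
After 2 (b): row=0 col=7 char='f'
After 3 (b): row=0 col=3 char='d'
After 4 (h): row=0 col=2 char='_'
After 5 (0): row=0 col=0 char='_'
After 6 (k): row=0 col=0 char='_'
After 7 (w): row=0 col=3 char='d'
After 8 (l): row=0 col=4 char='o'
After 9 (h): row=0 col=3 char='d'
After 10 (b): row=0 col=3 char='d'
After 11 (w): row=0 col=7 char='f'

Answer: 0,7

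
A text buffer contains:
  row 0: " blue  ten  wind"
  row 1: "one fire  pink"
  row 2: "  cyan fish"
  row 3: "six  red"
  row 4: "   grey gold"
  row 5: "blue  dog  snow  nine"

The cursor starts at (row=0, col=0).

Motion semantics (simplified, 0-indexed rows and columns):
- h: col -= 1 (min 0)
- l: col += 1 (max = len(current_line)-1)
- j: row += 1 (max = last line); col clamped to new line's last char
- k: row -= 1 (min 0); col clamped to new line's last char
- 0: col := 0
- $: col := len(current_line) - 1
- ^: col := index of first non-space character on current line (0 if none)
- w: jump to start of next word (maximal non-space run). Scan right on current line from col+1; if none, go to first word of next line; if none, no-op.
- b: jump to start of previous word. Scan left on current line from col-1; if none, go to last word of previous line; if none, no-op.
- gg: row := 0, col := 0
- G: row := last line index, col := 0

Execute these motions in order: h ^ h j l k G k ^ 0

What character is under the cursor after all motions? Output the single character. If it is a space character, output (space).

After 1 (h): row=0 col=0 char='_'
After 2 (^): row=0 col=1 char='b'
After 3 (h): row=0 col=0 char='_'
After 4 (j): row=1 col=0 char='o'
After 5 (l): row=1 col=1 char='n'
After 6 (k): row=0 col=1 char='b'
After 7 (G): row=5 col=0 char='b'
After 8 (k): row=4 col=0 char='_'
After 9 (^): row=4 col=3 char='g'
After 10 (0): row=4 col=0 char='_'

Answer: (space)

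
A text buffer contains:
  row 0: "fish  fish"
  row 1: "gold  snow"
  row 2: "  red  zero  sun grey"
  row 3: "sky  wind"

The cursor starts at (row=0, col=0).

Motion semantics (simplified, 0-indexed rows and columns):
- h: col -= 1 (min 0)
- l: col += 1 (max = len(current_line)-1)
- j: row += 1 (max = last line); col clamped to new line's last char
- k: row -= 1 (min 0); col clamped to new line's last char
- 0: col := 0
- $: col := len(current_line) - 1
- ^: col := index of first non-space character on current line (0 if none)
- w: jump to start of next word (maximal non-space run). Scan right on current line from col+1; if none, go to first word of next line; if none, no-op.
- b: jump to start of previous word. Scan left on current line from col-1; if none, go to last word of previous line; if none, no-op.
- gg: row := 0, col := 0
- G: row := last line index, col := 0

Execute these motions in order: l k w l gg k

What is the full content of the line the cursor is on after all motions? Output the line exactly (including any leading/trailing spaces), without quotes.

After 1 (l): row=0 col=1 char='i'
After 2 (k): row=0 col=1 char='i'
After 3 (w): row=0 col=6 char='f'
After 4 (l): row=0 col=7 char='i'
After 5 (gg): row=0 col=0 char='f'
After 6 (k): row=0 col=0 char='f'

Answer: fish  fish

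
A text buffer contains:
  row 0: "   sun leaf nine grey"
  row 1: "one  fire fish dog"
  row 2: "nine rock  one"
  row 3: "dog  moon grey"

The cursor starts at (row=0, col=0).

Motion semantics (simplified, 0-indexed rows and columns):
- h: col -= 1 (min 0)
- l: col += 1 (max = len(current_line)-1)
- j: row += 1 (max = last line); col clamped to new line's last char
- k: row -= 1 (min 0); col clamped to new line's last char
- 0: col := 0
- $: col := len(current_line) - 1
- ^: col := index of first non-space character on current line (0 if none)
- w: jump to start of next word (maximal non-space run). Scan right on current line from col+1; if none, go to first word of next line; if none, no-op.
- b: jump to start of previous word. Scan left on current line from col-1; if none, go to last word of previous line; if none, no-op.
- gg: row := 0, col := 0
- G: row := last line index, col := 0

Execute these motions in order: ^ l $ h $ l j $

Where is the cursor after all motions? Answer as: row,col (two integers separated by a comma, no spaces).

Answer: 1,17

Derivation:
After 1 (^): row=0 col=3 char='s'
After 2 (l): row=0 col=4 char='u'
After 3 ($): row=0 col=20 char='y'
After 4 (h): row=0 col=19 char='e'
After 5 ($): row=0 col=20 char='y'
After 6 (l): row=0 col=20 char='y'
After 7 (j): row=1 col=17 char='g'
After 8 ($): row=1 col=17 char='g'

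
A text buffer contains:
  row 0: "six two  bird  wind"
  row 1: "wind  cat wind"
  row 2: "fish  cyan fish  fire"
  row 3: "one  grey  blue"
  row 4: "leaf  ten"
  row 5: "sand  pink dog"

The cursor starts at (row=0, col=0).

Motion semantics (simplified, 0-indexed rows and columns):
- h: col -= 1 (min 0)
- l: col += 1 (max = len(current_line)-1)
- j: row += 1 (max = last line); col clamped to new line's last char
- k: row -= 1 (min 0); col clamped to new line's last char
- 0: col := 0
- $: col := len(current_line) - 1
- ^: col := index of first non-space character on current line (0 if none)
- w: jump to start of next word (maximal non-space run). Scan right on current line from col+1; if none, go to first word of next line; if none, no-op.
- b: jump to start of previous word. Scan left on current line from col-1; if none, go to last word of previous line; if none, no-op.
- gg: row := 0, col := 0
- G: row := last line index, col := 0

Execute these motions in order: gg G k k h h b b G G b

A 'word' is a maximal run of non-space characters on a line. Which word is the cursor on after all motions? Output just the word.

Answer: ten

Derivation:
After 1 (gg): row=0 col=0 char='s'
After 2 (G): row=5 col=0 char='s'
After 3 (k): row=4 col=0 char='l'
After 4 (k): row=3 col=0 char='o'
After 5 (h): row=3 col=0 char='o'
After 6 (h): row=3 col=0 char='o'
After 7 (b): row=2 col=17 char='f'
After 8 (b): row=2 col=11 char='f'
After 9 (G): row=5 col=0 char='s'
After 10 (G): row=5 col=0 char='s'
After 11 (b): row=4 col=6 char='t'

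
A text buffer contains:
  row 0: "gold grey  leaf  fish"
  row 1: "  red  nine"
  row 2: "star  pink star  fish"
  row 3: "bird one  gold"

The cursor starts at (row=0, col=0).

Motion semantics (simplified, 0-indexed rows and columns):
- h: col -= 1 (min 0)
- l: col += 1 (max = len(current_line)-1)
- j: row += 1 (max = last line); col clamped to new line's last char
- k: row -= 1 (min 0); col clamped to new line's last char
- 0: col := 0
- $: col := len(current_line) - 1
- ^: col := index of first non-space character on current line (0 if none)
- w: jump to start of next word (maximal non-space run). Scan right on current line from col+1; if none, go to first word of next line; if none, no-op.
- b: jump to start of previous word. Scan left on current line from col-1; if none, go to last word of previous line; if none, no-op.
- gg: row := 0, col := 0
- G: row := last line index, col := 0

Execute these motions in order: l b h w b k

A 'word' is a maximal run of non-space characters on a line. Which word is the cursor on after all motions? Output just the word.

After 1 (l): row=0 col=1 char='o'
After 2 (b): row=0 col=0 char='g'
After 3 (h): row=0 col=0 char='g'
After 4 (w): row=0 col=5 char='g'
After 5 (b): row=0 col=0 char='g'
After 6 (k): row=0 col=0 char='g'

Answer: gold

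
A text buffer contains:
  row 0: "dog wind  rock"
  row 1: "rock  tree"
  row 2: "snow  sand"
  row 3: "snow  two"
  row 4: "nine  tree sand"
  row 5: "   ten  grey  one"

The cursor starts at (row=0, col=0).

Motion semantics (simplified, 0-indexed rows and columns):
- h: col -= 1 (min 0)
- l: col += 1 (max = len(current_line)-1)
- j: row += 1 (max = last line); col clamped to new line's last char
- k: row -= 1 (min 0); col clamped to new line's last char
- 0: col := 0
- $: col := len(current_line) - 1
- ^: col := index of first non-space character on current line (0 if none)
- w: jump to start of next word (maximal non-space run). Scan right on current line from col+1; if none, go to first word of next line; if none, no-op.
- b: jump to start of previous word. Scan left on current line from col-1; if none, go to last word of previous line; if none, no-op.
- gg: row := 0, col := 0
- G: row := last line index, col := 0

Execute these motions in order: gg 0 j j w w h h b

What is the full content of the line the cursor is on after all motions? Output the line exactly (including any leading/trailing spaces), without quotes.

After 1 (gg): row=0 col=0 char='d'
After 2 (0): row=0 col=0 char='d'
After 3 (j): row=1 col=0 char='r'
After 4 (j): row=2 col=0 char='s'
After 5 (w): row=2 col=6 char='s'
After 6 (w): row=3 col=0 char='s'
After 7 (h): row=3 col=0 char='s'
After 8 (h): row=3 col=0 char='s'
After 9 (b): row=2 col=6 char='s'

Answer: snow  sand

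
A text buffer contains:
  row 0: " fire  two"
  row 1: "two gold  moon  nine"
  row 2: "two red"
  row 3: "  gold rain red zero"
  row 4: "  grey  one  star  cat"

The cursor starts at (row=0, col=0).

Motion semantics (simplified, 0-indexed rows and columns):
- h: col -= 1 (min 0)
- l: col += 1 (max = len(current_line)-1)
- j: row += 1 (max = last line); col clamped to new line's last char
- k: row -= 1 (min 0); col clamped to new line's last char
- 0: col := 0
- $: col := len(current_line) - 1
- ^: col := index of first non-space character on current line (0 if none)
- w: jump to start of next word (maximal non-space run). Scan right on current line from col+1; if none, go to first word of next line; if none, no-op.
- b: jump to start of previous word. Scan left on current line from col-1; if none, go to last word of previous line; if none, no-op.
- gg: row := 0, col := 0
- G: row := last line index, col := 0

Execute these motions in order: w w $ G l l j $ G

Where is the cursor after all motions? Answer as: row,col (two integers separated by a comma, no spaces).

Answer: 4,0

Derivation:
After 1 (w): row=0 col=1 char='f'
After 2 (w): row=0 col=7 char='t'
After 3 ($): row=0 col=9 char='o'
After 4 (G): row=4 col=0 char='_'
After 5 (l): row=4 col=1 char='_'
After 6 (l): row=4 col=2 char='g'
After 7 (j): row=4 col=2 char='g'
After 8 ($): row=4 col=21 char='t'
After 9 (G): row=4 col=0 char='_'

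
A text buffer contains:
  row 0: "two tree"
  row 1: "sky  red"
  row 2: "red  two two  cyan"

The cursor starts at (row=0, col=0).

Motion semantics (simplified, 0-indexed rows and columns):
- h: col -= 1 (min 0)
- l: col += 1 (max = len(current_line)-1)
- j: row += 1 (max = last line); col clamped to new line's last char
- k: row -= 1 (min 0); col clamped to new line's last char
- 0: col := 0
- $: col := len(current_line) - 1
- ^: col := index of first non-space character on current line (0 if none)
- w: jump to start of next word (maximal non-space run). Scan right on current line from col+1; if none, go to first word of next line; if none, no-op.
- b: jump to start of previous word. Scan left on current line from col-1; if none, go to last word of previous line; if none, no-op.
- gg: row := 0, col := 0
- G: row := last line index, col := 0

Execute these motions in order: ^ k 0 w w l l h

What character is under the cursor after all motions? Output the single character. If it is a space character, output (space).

After 1 (^): row=0 col=0 char='t'
After 2 (k): row=0 col=0 char='t'
After 3 (0): row=0 col=0 char='t'
After 4 (w): row=0 col=4 char='t'
After 5 (w): row=1 col=0 char='s'
After 6 (l): row=1 col=1 char='k'
After 7 (l): row=1 col=2 char='y'
After 8 (h): row=1 col=1 char='k'

Answer: k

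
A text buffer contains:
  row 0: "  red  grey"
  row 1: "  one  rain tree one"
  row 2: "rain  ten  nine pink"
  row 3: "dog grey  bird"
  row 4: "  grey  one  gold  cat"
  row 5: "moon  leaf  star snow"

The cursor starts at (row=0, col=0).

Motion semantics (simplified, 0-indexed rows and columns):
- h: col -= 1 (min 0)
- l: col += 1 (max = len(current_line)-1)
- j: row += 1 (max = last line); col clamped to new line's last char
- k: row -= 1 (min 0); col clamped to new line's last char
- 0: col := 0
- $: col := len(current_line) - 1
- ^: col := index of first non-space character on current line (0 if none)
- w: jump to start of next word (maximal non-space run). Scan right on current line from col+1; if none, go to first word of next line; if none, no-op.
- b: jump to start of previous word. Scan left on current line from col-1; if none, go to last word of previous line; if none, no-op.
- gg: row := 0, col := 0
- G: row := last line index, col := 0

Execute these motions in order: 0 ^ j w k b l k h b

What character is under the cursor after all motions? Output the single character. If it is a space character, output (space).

Answer: r

Derivation:
After 1 (0): row=0 col=0 char='_'
After 2 (^): row=0 col=2 char='r'
After 3 (j): row=1 col=2 char='o'
After 4 (w): row=1 col=7 char='r'
After 5 (k): row=0 col=7 char='g'
After 6 (b): row=0 col=2 char='r'
After 7 (l): row=0 col=3 char='e'
After 8 (k): row=0 col=3 char='e'
After 9 (h): row=0 col=2 char='r'
After 10 (b): row=0 col=2 char='r'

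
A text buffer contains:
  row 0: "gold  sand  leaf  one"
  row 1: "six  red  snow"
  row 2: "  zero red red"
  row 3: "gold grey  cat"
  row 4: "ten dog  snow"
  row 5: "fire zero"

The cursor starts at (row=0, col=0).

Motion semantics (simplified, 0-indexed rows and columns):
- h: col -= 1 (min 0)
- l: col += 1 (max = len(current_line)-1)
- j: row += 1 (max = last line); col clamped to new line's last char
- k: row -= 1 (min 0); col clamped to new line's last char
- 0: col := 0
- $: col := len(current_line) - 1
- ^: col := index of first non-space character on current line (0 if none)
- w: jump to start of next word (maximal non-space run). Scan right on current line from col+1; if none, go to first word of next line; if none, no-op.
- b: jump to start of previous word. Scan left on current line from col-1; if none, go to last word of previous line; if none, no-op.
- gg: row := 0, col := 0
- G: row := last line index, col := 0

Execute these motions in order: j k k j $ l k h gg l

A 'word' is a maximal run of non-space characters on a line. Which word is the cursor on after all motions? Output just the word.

After 1 (j): row=1 col=0 char='s'
After 2 (k): row=0 col=0 char='g'
After 3 (k): row=0 col=0 char='g'
After 4 (j): row=1 col=0 char='s'
After 5 ($): row=1 col=13 char='w'
After 6 (l): row=1 col=13 char='w'
After 7 (k): row=0 col=13 char='e'
After 8 (h): row=0 col=12 char='l'
After 9 (gg): row=0 col=0 char='g'
After 10 (l): row=0 col=1 char='o'

Answer: gold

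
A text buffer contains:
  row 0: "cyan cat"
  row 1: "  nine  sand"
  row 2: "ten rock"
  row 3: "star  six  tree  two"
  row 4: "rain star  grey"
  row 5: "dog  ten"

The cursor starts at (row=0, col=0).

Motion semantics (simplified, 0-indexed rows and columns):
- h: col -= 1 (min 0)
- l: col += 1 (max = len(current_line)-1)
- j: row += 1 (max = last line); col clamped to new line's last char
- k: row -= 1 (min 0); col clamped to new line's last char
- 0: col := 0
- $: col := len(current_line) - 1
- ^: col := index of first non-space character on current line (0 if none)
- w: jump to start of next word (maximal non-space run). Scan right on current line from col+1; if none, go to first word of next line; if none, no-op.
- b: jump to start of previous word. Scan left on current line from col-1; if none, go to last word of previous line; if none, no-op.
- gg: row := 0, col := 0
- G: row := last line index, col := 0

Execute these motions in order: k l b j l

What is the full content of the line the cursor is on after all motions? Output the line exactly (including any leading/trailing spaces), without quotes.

Answer:   nine  sand

Derivation:
After 1 (k): row=0 col=0 char='c'
After 2 (l): row=0 col=1 char='y'
After 3 (b): row=0 col=0 char='c'
After 4 (j): row=1 col=0 char='_'
After 5 (l): row=1 col=1 char='_'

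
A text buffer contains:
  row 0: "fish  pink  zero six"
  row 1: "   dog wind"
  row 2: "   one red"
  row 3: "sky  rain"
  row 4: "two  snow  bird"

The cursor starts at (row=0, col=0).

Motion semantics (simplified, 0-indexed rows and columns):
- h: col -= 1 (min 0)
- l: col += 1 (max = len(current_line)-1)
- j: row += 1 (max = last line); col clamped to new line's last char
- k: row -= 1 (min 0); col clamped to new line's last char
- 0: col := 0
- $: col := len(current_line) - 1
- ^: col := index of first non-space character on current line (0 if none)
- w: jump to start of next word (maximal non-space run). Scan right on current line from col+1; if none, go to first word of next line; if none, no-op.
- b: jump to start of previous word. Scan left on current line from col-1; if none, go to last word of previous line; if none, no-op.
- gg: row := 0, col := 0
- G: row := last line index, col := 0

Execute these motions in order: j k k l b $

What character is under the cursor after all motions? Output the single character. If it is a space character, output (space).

Answer: x

Derivation:
After 1 (j): row=1 col=0 char='_'
After 2 (k): row=0 col=0 char='f'
After 3 (k): row=0 col=0 char='f'
After 4 (l): row=0 col=1 char='i'
After 5 (b): row=0 col=0 char='f'
After 6 ($): row=0 col=19 char='x'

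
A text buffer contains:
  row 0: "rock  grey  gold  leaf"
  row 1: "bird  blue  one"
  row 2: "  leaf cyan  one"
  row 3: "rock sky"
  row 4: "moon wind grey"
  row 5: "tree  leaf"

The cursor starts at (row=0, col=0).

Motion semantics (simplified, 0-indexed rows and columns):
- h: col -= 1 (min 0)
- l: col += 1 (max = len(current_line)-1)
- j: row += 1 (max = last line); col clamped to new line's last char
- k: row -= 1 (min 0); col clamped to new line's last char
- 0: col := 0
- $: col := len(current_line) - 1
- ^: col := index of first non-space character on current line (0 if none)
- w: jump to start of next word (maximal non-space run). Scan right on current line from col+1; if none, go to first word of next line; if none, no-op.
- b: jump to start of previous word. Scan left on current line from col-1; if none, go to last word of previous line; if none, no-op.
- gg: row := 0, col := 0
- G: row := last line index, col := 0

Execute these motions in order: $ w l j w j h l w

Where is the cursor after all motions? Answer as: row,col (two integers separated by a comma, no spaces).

After 1 ($): row=0 col=21 char='f'
After 2 (w): row=1 col=0 char='b'
After 3 (l): row=1 col=1 char='i'
After 4 (j): row=2 col=1 char='_'
After 5 (w): row=2 col=2 char='l'
After 6 (j): row=3 col=2 char='c'
After 7 (h): row=3 col=1 char='o'
After 8 (l): row=3 col=2 char='c'
After 9 (w): row=3 col=5 char='s'

Answer: 3,5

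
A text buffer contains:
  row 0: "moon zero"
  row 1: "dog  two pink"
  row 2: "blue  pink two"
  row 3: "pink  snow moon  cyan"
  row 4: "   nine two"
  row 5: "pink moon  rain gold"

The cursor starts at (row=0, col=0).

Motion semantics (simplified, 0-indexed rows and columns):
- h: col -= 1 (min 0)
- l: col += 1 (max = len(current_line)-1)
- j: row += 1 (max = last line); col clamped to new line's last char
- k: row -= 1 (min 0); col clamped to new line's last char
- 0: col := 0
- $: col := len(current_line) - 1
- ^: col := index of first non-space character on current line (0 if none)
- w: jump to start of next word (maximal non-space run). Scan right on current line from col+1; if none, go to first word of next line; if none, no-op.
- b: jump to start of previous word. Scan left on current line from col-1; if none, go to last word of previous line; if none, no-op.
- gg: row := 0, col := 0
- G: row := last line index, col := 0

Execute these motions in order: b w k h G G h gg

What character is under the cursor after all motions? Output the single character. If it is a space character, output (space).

Answer: m

Derivation:
After 1 (b): row=0 col=0 char='m'
After 2 (w): row=0 col=5 char='z'
After 3 (k): row=0 col=5 char='z'
After 4 (h): row=0 col=4 char='_'
After 5 (G): row=5 col=0 char='p'
After 6 (G): row=5 col=0 char='p'
After 7 (h): row=5 col=0 char='p'
After 8 (gg): row=0 col=0 char='m'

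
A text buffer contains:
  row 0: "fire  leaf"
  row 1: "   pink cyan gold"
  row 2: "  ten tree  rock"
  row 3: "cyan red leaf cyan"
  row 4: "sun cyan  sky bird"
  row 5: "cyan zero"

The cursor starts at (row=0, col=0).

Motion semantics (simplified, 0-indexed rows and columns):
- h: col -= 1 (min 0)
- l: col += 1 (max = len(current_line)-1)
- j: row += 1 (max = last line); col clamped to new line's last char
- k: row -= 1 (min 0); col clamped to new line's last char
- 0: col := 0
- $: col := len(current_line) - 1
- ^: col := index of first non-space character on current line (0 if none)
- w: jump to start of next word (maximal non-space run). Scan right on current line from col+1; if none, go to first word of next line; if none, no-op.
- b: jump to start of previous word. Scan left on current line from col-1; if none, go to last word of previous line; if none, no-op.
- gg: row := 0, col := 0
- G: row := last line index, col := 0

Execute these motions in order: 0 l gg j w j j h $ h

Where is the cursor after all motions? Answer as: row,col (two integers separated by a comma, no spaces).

Answer: 3,16

Derivation:
After 1 (0): row=0 col=0 char='f'
After 2 (l): row=0 col=1 char='i'
After 3 (gg): row=0 col=0 char='f'
After 4 (j): row=1 col=0 char='_'
After 5 (w): row=1 col=3 char='p'
After 6 (j): row=2 col=3 char='e'
After 7 (j): row=3 col=3 char='n'
After 8 (h): row=3 col=2 char='a'
After 9 ($): row=3 col=17 char='n'
After 10 (h): row=3 col=16 char='a'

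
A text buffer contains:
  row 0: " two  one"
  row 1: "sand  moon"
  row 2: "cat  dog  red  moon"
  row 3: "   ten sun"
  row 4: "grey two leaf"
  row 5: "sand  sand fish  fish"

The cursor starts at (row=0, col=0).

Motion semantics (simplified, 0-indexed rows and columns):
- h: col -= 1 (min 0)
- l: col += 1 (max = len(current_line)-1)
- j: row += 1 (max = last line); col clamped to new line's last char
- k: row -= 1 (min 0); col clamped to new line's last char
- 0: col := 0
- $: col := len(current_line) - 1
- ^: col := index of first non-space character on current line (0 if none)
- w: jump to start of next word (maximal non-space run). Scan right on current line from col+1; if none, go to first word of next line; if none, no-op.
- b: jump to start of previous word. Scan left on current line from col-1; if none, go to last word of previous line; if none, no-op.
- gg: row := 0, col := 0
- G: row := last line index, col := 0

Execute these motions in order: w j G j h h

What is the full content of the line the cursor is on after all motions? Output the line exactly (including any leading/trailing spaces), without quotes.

Answer: sand  sand fish  fish

Derivation:
After 1 (w): row=0 col=1 char='t'
After 2 (j): row=1 col=1 char='a'
After 3 (G): row=5 col=0 char='s'
After 4 (j): row=5 col=0 char='s'
After 5 (h): row=5 col=0 char='s'
After 6 (h): row=5 col=0 char='s'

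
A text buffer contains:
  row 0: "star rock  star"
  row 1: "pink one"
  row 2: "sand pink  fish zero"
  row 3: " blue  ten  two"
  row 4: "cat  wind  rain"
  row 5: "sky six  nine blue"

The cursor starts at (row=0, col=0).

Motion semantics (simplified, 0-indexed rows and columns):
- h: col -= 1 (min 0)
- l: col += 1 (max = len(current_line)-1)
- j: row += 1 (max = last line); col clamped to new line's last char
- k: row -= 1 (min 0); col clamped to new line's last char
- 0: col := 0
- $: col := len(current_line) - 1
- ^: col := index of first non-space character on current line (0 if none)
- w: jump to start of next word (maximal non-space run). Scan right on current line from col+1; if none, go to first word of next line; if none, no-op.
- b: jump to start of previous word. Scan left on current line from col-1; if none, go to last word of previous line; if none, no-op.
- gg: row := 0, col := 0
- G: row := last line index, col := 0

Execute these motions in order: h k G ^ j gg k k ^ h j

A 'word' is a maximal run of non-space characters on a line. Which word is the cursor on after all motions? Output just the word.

After 1 (h): row=0 col=0 char='s'
After 2 (k): row=0 col=0 char='s'
After 3 (G): row=5 col=0 char='s'
After 4 (^): row=5 col=0 char='s'
After 5 (j): row=5 col=0 char='s'
After 6 (gg): row=0 col=0 char='s'
After 7 (k): row=0 col=0 char='s'
After 8 (k): row=0 col=0 char='s'
After 9 (^): row=0 col=0 char='s'
After 10 (h): row=0 col=0 char='s'
After 11 (j): row=1 col=0 char='p'

Answer: pink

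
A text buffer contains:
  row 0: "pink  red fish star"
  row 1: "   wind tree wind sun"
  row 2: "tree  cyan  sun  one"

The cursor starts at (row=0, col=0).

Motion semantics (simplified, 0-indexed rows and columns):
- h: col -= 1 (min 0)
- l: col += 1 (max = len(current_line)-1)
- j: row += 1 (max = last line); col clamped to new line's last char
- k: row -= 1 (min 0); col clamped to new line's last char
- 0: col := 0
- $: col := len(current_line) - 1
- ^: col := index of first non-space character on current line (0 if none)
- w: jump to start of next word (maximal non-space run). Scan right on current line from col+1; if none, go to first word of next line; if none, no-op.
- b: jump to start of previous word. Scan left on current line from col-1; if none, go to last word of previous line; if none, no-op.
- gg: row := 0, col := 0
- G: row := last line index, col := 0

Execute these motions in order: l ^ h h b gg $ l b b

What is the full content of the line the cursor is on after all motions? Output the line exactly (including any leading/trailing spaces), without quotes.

Answer: pink  red fish star

Derivation:
After 1 (l): row=0 col=1 char='i'
After 2 (^): row=0 col=0 char='p'
After 3 (h): row=0 col=0 char='p'
After 4 (h): row=0 col=0 char='p'
After 5 (b): row=0 col=0 char='p'
After 6 (gg): row=0 col=0 char='p'
After 7 ($): row=0 col=18 char='r'
After 8 (l): row=0 col=18 char='r'
After 9 (b): row=0 col=15 char='s'
After 10 (b): row=0 col=10 char='f'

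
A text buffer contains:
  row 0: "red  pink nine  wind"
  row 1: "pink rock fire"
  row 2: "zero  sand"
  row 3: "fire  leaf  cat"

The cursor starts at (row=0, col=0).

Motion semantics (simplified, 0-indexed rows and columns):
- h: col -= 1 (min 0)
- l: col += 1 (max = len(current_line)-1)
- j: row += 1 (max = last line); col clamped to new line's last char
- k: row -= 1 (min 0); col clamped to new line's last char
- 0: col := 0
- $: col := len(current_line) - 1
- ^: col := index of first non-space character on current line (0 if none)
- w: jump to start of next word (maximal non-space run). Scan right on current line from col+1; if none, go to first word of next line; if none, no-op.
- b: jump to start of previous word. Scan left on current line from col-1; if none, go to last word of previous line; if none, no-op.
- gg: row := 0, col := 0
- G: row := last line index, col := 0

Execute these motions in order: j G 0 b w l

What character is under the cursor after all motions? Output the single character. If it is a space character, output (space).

Answer: i

Derivation:
After 1 (j): row=1 col=0 char='p'
After 2 (G): row=3 col=0 char='f'
After 3 (0): row=3 col=0 char='f'
After 4 (b): row=2 col=6 char='s'
After 5 (w): row=3 col=0 char='f'
After 6 (l): row=3 col=1 char='i'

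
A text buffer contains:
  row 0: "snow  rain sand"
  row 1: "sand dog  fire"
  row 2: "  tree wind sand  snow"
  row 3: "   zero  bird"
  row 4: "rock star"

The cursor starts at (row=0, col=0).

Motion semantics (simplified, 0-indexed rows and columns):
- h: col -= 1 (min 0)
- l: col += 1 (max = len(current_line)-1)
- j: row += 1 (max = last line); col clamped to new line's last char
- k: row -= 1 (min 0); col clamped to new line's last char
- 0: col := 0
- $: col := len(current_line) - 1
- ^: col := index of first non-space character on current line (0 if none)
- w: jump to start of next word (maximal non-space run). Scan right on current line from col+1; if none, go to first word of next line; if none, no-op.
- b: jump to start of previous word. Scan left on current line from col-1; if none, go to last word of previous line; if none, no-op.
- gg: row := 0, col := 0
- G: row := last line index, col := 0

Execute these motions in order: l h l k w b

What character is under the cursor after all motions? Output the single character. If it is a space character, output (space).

After 1 (l): row=0 col=1 char='n'
After 2 (h): row=0 col=0 char='s'
After 3 (l): row=0 col=1 char='n'
After 4 (k): row=0 col=1 char='n'
After 5 (w): row=0 col=6 char='r'
After 6 (b): row=0 col=0 char='s'

Answer: s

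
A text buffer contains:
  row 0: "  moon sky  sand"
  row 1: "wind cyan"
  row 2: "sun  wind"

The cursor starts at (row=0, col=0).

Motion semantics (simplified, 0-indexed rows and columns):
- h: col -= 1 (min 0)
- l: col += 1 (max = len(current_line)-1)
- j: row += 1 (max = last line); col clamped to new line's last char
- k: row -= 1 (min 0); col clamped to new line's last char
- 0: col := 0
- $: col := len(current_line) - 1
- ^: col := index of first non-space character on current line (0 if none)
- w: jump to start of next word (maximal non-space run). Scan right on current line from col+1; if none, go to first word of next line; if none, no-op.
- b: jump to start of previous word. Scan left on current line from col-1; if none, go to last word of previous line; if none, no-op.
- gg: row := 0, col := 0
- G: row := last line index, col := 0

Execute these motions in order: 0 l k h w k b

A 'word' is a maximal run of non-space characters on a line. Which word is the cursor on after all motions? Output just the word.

After 1 (0): row=0 col=0 char='_'
After 2 (l): row=0 col=1 char='_'
After 3 (k): row=0 col=1 char='_'
After 4 (h): row=0 col=0 char='_'
After 5 (w): row=0 col=2 char='m'
After 6 (k): row=0 col=2 char='m'
After 7 (b): row=0 col=2 char='m'

Answer: moon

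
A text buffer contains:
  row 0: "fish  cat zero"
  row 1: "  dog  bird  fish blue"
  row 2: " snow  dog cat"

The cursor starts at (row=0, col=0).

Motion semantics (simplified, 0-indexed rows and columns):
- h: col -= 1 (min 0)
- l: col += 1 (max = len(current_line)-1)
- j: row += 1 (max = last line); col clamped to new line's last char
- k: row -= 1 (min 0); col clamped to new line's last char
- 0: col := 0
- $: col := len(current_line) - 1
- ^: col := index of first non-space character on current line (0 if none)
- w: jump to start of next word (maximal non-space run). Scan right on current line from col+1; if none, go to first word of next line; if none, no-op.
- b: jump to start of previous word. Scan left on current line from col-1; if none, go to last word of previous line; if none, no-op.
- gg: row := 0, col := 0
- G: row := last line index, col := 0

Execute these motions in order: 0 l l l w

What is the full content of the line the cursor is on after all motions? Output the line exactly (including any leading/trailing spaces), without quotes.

After 1 (0): row=0 col=0 char='f'
After 2 (l): row=0 col=1 char='i'
After 3 (l): row=0 col=2 char='s'
After 4 (l): row=0 col=3 char='h'
After 5 (w): row=0 col=6 char='c'

Answer: fish  cat zero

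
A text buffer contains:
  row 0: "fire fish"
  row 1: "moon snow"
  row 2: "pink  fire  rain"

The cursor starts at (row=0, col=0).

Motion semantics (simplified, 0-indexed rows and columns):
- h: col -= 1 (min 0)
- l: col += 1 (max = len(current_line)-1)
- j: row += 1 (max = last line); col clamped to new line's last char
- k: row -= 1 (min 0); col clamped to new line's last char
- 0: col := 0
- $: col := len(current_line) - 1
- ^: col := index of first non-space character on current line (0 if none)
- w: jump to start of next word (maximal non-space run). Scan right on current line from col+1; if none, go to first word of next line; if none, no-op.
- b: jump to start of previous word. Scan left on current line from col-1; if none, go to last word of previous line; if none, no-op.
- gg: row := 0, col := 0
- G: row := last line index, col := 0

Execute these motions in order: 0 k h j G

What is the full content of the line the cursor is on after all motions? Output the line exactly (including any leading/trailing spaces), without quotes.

After 1 (0): row=0 col=0 char='f'
After 2 (k): row=0 col=0 char='f'
After 3 (h): row=0 col=0 char='f'
After 4 (j): row=1 col=0 char='m'
After 5 (G): row=2 col=0 char='p'

Answer: pink  fire  rain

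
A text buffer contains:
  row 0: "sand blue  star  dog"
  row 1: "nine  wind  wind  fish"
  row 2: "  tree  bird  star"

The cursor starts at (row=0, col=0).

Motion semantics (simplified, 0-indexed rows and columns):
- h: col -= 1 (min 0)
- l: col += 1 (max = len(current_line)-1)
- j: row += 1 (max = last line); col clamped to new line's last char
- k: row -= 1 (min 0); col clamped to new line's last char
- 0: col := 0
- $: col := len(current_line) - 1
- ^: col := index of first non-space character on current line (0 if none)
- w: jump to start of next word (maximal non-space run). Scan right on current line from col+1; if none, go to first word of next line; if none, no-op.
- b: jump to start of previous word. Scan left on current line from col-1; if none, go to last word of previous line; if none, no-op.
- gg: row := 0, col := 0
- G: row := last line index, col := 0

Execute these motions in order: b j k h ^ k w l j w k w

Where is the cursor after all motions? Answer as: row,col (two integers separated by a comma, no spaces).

Answer: 0,17

Derivation:
After 1 (b): row=0 col=0 char='s'
After 2 (j): row=1 col=0 char='n'
After 3 (k): row=0 col=0 char='s'
After 4 (h): row=0 col=0 char='s'
After 5 (^): row=0 col=0 char='s'
After 6 (k): row=0 col=0 char='s'
After 7 (w): row=0 col=5 char='b'
After 8 (l): row=0 col=6 char='l'
After 9 (j): row=1 col=6 char='w'
After 10 (w): row=1 col=12 char='w'
After 11 (k): row=0 col=12 char='t'
After 12 (w): row=0 col=17 char='d'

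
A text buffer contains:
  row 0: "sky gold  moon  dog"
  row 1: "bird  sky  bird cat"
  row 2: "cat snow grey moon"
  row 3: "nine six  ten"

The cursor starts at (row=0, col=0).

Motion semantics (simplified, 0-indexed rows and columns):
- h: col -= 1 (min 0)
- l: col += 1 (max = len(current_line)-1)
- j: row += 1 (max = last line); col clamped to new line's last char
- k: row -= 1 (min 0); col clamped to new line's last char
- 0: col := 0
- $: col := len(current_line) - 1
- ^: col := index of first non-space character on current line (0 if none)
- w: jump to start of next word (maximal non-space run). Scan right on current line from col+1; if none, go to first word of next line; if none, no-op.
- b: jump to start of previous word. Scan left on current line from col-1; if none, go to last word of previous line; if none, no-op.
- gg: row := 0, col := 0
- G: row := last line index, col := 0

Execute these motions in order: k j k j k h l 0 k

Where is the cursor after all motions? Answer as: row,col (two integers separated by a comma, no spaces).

Answer: 0,0

Derivation:
After 1 (k): row=0 col=0 char='s'
After 2 (j): row=1 col=0 char='b'
After 3 (k): row=0 col=0 char='s'
After 4 (j): row=1 col=0 char='b'
After 5 (k): row=0 col=0 char='s'
After 6 (h): row=0 col=0 char='s'
After 7 (l): row=0 col=1 char='k'
After 8 (0): row=0 col=0 char='s'
After 9 (k): row=0 col=0 char='s'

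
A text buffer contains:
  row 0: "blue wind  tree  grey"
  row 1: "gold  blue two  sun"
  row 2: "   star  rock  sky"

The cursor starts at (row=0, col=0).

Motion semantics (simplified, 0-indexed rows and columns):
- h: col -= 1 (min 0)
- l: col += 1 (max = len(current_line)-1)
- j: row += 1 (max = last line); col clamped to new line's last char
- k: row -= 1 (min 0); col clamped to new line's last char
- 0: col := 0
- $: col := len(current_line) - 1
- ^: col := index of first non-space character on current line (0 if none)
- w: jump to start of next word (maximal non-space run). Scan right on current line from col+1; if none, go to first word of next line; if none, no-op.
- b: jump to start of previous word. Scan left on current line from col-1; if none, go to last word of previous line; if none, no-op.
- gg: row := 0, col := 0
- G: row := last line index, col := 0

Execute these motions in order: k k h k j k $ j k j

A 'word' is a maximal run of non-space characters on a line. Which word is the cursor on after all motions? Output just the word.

Answer: sun

Derivation:
After 1 (k): row=0 col=0 char='b'
After 2 (k): row=0 col=0 char='b'
After 3 (h): row=0 col=0 char='b'
After 4 (k): row=0 col=0 char='b'
After 5 (j): row=1 col=0 char='g'
After 6 (k): row=0 col=0 char='b'
After 7 ($): row=0 col=20 char='y'
After 8 (j): row=1 col=18 char='n'
After 9 (k): row=0 col=18 char='r'
After 10 (j): row=1 col=18 char='n'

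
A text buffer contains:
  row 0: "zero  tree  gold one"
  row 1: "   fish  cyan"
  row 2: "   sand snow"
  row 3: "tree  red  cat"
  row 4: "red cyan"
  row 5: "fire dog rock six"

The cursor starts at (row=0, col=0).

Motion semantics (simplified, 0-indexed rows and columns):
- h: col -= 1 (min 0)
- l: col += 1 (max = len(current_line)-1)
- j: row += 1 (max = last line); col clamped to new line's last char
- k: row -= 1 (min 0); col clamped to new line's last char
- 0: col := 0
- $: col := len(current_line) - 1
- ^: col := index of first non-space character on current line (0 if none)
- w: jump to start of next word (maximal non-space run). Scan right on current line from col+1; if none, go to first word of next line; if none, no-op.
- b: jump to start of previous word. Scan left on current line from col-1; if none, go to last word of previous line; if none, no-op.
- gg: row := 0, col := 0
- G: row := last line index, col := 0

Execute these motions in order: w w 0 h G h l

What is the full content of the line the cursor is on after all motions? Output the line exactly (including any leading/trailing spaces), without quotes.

Answer: fire dog rock six

Derivation:
After 1 (w): row=0 col=6 char='t'
After 2 (w): row=0 col=12 char='g'
After 3 (0): row=0 col=0 char='z'
After 4 (h): row=0 col=0 char='z'
After 5 (G): row=5 col=0 char='f'
After 6 (h): row=5 col=0 char='f'
After 7 (l): row=5 col=1 char='i'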